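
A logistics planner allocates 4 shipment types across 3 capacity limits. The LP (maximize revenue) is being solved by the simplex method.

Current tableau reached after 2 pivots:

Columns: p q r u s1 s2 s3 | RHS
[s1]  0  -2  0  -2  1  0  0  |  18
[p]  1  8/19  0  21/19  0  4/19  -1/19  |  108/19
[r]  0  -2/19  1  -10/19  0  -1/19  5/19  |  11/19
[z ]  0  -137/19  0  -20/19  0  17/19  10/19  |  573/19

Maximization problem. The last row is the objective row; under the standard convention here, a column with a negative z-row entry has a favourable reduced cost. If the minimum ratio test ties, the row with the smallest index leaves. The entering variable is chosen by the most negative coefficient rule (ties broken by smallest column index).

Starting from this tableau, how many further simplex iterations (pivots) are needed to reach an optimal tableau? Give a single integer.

2

pivot: q in, p out → z = 255/2
pivot: s3 in, r out → z = 261/2
No improving column remains; optimal.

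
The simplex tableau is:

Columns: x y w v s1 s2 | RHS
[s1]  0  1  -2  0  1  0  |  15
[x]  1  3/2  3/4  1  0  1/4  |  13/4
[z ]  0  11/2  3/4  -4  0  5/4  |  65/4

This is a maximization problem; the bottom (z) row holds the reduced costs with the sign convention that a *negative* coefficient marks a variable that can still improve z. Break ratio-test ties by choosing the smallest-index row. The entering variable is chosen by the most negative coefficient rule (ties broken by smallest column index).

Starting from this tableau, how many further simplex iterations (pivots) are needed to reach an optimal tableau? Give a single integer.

1

pivot: v in, x out → z = 117/4
No improving column remains; optimal.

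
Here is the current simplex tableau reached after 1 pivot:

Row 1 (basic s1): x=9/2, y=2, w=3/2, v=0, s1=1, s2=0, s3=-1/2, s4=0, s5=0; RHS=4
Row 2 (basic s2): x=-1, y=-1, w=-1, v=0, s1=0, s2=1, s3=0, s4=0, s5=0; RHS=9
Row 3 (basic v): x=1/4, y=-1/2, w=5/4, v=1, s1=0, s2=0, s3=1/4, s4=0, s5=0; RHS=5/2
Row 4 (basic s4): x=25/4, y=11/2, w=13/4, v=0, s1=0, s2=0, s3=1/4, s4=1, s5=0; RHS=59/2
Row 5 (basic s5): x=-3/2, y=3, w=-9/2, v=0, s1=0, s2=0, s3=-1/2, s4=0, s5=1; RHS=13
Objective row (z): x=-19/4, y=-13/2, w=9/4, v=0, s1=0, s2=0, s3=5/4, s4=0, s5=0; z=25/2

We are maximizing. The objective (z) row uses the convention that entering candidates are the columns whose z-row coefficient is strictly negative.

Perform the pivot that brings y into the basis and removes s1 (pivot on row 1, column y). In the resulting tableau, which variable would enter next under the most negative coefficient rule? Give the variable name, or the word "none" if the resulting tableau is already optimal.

s3

Pivot element 2. New z-row = old z-row − (-13/2)·(row 1/2).
Updated z-row coefficients: x: 79/8, y: 0, w: 57/8, v: 0, s1: 13/4, s2: 0, s3: -3/8, s4: 0, s5: 0.
The most negative is -3/8 in column s3, so s3 would enter next.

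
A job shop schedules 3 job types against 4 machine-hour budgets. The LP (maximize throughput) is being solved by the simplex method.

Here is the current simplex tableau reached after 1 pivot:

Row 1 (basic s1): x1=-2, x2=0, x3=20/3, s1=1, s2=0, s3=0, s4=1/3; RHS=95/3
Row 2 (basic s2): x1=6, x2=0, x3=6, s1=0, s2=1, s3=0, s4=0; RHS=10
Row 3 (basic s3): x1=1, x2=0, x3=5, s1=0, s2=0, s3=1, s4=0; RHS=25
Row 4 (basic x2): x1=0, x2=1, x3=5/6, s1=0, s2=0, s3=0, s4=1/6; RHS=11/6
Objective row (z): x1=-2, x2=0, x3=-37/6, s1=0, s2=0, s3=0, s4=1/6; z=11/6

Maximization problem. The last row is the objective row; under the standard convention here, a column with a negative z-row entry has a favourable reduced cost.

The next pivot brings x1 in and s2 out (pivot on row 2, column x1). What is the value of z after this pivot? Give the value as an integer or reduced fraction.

Minimum ratio for x1: 10/6 = 5/3.
z changes by −(z-row coeff of x1)·ratio = −(-2)·(5/3) = 10/3.
New z = 11/6 + (10/3) = 31/6.

31/6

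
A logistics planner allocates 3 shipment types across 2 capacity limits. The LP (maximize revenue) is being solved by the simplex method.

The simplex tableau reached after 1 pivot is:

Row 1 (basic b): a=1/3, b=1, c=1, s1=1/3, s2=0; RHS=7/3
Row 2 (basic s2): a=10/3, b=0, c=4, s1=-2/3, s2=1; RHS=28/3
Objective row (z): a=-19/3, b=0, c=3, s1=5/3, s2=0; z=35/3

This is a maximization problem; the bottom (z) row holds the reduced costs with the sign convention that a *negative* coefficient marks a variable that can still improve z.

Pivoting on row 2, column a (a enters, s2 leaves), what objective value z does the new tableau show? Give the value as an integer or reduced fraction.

147/5

Minimum ratio for a: (28/3)/(10/3) = 14/5.
z changes by −(z-row coeff of a)·ratio = −(-19/3)·(14/5) = 266/15.
New z = 35/3 + (266/15) = 147/5.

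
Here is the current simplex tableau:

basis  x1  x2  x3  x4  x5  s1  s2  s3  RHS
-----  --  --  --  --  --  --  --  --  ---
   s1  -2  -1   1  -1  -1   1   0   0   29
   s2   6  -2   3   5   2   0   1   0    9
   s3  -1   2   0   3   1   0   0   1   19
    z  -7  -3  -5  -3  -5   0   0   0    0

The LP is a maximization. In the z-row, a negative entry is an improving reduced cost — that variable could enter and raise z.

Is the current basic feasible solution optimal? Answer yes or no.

no

Column x1 has objective-row coefficient -7, which is negative; an improving pivot exists, so not yet optimal.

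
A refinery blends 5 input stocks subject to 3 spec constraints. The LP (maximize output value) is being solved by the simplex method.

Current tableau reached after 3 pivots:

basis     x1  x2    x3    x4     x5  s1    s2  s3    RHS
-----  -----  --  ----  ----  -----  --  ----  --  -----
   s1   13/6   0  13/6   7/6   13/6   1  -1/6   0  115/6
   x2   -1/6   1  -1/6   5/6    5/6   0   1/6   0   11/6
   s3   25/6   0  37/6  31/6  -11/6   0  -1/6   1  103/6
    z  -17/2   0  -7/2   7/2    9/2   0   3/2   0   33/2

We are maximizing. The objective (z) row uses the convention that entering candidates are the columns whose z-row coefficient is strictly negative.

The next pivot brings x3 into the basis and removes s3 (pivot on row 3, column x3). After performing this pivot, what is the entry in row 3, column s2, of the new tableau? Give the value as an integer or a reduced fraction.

-1/37

Pivot element is row 3, column x3: 37/6.
Normalize row 3: new (row 3, s2) = (-1/6)/(37/6) = -1/37.
Row 3 is the pivot row, so the entry is -1/37.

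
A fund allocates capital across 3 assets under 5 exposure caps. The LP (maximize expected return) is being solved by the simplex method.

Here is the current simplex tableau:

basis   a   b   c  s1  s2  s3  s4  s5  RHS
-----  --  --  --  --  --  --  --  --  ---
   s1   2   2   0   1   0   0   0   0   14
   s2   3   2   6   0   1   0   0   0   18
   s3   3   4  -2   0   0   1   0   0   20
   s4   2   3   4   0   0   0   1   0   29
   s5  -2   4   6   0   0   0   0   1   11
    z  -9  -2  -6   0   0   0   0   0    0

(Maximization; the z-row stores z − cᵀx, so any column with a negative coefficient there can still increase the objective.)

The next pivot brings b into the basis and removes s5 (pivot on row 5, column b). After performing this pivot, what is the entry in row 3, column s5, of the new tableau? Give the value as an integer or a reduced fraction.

Pivot element is row 5, column b: 4.
Normalize row 5: new (row 5, s5) = 1/4 = 1/4.
row 3 ← row 3 − 4·(new row 5): 0 − 4·(1/4) = -1.

-1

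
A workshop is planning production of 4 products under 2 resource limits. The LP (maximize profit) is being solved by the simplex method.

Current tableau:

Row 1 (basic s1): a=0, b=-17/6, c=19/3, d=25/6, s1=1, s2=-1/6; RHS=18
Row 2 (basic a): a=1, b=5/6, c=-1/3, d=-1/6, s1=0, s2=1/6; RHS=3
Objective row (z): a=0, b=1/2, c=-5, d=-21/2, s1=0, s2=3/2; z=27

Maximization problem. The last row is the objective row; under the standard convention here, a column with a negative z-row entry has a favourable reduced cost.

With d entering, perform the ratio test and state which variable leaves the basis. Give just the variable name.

Ratios: row 1 (s1): 18/(25/6) = 108/25; row 2 (a): entry -1/6 ≤ 0, skip.
Minimum ratio 108/25 is in the s1 row, so s1 leaves.

s1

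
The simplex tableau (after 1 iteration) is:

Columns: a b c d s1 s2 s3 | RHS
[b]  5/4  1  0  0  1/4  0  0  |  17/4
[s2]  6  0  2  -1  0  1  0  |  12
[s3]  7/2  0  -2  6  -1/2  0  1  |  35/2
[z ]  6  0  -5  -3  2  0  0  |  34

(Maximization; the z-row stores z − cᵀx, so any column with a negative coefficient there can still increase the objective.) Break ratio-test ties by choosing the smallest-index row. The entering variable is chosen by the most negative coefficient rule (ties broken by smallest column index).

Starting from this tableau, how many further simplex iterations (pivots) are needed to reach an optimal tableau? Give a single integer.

pivot: c in, s2 out → z = 64
pivot: d in, s3 out → z = 1929/20
No improving column remains; optimal.

2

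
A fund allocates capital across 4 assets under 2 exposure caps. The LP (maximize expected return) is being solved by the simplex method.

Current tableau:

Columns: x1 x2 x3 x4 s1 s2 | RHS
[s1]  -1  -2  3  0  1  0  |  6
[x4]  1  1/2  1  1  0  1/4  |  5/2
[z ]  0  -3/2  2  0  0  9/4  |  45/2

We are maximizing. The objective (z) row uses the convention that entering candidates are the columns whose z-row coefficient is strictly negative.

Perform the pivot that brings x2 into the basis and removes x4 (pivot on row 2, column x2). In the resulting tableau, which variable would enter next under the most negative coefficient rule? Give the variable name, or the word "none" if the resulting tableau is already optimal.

none

Pivot element 1/2. New z-row = old z-row − (-3/2)·(row 2/(1/2)).
Updated z-row coefficients: x1: 3, x2: 0, x3: 5, x4: 3, s1: 0, s2: 3.
No coefficient is strictly negative; the tableau after this pivot is optimal.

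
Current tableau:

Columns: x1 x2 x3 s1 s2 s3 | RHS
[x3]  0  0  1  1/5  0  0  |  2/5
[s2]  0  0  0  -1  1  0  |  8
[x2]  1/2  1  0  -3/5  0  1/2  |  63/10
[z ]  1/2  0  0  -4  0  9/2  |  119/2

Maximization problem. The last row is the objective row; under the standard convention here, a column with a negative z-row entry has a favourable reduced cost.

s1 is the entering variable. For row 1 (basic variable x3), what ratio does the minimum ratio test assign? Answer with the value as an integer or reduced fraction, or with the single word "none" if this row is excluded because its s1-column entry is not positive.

Ratio = RHS / (s1 entry) = (2/5) / (1/5) = 2.

2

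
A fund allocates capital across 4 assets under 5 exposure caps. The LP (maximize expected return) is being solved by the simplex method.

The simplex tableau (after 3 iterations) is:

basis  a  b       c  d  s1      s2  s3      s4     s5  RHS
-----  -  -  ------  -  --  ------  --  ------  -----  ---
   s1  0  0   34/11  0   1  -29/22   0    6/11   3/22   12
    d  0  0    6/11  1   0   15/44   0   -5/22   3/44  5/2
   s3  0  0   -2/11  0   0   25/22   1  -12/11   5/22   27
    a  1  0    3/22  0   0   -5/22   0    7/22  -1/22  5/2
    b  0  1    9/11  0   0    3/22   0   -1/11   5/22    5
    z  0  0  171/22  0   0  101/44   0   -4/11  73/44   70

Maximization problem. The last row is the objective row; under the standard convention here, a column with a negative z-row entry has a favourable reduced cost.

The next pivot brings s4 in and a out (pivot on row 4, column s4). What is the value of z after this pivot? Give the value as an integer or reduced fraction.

Minimum ratio for s4: (5/2)/(7/22) = 55/7.
z changes by −(z-row coeff of s4)·ratio = −(-4/11)·(55/7) = 20/7.
New z = 70 + (20/7) = 510/7.

510/7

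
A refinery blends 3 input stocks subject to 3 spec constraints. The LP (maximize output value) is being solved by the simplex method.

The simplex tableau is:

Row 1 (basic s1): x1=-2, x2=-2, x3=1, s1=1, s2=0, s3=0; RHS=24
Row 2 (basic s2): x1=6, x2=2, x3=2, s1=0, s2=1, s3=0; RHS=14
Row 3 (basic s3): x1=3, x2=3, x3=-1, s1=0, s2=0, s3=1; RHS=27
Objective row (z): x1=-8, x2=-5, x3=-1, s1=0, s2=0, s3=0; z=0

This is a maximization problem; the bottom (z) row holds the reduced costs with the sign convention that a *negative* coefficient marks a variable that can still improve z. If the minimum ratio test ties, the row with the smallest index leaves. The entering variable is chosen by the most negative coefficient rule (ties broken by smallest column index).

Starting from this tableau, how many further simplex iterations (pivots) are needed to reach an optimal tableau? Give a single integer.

2

pivot: x1 in, s2 out → z = 56/3
pivot: x2 in, x1 out → z = 35
No improving column remains; optimal.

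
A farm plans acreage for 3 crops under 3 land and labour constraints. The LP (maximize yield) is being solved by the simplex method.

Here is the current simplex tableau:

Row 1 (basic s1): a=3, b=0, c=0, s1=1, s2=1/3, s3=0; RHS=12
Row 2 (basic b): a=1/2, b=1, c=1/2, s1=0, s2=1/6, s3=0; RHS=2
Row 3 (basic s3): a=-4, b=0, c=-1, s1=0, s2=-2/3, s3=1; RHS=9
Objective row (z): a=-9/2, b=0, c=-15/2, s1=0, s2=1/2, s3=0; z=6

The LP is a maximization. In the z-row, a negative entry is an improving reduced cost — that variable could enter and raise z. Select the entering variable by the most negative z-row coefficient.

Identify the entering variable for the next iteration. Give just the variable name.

c

Objective-row coefficients: a: -9/2, b: 0, c: -15/2, s1: 0, s2: 1/2, s3: 0.
The most negative is -15/2 in column c, so c enters.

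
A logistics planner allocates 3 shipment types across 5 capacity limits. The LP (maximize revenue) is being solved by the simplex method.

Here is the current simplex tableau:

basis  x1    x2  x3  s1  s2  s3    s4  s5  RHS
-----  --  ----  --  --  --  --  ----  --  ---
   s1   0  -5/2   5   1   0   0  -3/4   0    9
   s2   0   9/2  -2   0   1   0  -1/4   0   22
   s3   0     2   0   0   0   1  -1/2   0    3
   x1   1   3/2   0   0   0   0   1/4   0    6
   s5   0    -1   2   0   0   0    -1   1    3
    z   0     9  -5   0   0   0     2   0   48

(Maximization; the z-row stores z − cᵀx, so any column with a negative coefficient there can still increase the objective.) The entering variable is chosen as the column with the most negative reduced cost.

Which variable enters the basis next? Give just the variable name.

Objective-row coefficients: x1: 0, x2: 9, x3: -5, s1: 0, s2: 0, s3: 0, s4: 2, s5: 0.
The most negative is -5 in column x3, so x3 enters.

x3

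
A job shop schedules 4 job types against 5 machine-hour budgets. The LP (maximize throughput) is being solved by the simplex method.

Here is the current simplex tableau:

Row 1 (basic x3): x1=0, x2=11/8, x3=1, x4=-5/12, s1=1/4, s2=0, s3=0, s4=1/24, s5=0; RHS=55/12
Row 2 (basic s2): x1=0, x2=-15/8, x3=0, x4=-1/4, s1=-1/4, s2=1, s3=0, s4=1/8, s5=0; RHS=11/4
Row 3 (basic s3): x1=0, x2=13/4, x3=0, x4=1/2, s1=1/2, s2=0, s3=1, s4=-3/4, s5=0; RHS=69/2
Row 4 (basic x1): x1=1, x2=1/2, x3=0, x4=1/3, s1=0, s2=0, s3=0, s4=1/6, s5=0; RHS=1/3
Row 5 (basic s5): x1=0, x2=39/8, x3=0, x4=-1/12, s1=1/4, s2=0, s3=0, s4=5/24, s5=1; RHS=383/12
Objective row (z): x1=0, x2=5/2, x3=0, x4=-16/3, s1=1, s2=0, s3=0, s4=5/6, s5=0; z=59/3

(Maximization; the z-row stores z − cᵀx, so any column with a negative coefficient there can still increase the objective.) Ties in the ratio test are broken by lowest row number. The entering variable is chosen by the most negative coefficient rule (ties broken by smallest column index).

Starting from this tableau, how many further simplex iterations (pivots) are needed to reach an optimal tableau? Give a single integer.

1

pivot: x4 in, x1 out → z = 25
No improving column remains; optimal.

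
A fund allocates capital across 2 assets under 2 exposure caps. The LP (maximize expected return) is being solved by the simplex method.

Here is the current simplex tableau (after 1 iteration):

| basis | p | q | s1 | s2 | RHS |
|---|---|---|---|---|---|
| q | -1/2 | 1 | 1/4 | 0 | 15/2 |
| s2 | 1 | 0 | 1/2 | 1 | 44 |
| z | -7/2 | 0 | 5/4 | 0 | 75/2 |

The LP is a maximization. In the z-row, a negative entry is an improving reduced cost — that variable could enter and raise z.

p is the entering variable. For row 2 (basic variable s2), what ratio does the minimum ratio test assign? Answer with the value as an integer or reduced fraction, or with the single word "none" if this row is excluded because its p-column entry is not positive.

Ratio = RHS / (p entry) = 44 / 1 = 44.

44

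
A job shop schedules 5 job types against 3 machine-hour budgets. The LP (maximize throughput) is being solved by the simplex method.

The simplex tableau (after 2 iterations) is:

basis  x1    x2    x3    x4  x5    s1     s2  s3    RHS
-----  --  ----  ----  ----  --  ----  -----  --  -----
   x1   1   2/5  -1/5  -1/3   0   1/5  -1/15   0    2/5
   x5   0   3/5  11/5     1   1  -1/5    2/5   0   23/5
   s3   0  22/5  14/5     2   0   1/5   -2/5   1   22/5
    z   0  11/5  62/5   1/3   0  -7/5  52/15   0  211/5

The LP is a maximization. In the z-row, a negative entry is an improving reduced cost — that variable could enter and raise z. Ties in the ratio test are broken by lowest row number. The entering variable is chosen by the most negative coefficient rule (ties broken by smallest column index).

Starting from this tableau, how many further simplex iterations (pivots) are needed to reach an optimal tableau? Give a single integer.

pivot: s1 in, x1 out → z = 45
pivot: x4 in, s3 out → z = 339/7
No improving column remains; optimal.

2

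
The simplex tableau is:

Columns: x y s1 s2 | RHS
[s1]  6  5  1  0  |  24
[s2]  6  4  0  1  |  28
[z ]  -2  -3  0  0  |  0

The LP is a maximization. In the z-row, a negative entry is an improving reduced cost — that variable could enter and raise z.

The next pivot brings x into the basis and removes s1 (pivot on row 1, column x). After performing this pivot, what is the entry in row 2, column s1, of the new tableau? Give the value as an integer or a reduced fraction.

-1

Pivot element is row 1, column x: 6.
Normalize row 1: new (row 1, s1) = 1/6 = 1/6.
row 2 ← row 2 − 6·(new row 1): 0 − 6·(1/6) = -1.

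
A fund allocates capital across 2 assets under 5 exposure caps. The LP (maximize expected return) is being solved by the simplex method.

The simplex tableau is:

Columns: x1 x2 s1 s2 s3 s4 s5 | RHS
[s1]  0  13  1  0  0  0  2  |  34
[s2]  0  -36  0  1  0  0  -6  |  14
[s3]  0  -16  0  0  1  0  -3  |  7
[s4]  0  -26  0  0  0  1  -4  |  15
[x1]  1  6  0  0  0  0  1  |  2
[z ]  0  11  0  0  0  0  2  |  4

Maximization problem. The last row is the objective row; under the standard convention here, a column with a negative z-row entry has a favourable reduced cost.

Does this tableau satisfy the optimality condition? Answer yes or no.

yes

No objective-row coefficient is strictly negative, so no entering variable exists; the tableau is optimal.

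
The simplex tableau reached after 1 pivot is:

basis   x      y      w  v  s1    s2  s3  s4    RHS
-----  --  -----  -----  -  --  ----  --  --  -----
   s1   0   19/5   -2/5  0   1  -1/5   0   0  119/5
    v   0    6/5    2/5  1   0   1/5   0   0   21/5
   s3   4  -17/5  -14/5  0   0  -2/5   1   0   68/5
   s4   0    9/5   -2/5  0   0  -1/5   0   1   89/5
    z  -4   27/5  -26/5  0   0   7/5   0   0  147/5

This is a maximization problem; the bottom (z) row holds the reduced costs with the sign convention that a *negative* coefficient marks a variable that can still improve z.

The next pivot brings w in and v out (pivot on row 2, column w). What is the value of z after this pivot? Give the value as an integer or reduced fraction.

84

Minimum ratio for w: (21/5)/(2/5) = 21/2.
z changes by −(z-row coeff of w)·ratio = −(-26/5)·(21/2) = 273/5.
New z = 147/5 + (273/5) = 84.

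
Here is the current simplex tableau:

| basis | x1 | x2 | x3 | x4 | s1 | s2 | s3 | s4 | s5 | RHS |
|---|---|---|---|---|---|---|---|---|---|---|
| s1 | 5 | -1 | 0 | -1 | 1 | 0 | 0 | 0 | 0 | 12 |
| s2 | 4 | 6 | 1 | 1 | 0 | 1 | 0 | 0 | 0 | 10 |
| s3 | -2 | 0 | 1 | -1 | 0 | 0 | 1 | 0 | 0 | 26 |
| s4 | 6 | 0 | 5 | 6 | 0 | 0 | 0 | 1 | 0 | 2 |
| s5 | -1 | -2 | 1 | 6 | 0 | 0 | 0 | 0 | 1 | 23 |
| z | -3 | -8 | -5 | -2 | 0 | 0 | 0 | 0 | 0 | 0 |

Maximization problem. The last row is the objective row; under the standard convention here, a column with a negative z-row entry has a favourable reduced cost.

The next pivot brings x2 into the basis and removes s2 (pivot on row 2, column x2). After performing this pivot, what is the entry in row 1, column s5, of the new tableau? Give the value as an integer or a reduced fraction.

0

Pivot element is row 2, column x2: 6.
Normalize row 2: new (row 2, s5) = 0/6 = 0.
row 1 ← row 1 − (-1)·(new row 2): 0 − (-1)·0 = 0.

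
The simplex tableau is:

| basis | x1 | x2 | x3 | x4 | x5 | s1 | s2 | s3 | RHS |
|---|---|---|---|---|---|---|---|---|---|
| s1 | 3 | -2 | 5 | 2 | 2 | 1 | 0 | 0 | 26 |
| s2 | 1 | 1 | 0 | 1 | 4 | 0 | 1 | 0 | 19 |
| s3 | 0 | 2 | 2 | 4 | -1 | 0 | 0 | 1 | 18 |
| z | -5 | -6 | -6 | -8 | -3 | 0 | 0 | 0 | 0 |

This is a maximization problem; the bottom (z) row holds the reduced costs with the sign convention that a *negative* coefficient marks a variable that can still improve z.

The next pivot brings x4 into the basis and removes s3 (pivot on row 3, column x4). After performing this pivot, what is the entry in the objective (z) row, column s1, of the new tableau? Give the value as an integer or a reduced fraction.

Pivot element is row 3, column x4: 4.
Normalize row 3: new (row 3, s1) = 0/4 = 0.
z-row ← z-row − (-8)·(new row 3): 0 − (-8)·0 = 0.

0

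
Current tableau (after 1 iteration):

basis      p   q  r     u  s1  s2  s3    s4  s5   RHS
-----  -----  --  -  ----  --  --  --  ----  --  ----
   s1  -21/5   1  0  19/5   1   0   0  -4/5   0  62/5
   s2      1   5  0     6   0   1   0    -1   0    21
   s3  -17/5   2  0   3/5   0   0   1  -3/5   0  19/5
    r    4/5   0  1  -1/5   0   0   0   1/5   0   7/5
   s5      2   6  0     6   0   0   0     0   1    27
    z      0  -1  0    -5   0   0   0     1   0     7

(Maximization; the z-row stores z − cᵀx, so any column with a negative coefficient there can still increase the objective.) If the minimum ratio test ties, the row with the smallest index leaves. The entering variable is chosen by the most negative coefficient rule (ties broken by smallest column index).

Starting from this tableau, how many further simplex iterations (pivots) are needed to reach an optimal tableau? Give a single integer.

2

pivot: u in, s1 out → z = 443/19
pivot: p in, s2 out → z = 706/29
No improving column remains; optimal.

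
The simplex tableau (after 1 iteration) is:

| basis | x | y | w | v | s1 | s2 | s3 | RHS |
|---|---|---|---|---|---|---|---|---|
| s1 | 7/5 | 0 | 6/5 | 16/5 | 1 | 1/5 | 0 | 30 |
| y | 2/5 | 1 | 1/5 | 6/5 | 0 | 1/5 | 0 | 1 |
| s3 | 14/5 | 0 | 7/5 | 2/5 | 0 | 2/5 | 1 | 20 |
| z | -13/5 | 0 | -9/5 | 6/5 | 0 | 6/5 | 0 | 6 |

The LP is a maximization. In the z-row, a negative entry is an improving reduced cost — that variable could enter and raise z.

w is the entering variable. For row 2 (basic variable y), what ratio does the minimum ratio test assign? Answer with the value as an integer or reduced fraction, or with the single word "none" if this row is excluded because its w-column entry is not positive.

Ratio = RHS / (w entry) = 1 / (1/5) = 5.

5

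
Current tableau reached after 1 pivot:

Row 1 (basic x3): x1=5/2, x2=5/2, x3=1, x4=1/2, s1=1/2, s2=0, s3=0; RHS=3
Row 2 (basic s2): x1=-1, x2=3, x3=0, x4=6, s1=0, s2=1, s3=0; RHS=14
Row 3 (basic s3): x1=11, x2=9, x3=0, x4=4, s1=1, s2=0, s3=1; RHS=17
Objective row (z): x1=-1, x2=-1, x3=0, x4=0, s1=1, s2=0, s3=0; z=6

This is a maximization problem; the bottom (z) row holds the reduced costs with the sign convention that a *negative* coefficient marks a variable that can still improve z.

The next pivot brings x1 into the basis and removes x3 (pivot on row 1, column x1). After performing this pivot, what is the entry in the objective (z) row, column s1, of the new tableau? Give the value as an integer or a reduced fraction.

Pivot element is row 1, column x1: 5/2.
Normalize row 1: new (row 1, s1) = (1/2)/(5/2) = 1/5.
z-row ← z-row − (-1)·(new row 1): 1 − (-1)·(1/5) = 6/5.

6/5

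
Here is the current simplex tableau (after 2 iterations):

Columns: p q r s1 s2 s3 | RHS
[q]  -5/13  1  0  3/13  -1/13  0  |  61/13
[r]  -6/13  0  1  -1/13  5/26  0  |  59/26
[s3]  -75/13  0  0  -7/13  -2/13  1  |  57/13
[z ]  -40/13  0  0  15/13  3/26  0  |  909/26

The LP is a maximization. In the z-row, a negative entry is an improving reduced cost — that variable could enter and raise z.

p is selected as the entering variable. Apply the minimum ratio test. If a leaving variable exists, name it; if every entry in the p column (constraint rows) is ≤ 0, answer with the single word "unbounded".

unbounded

p-column entries: row 1: -5/13, row 2: -6/13, row 3: -75/13. All ≤ 0, so p can increase without bound; the LP is unbounded in this direction.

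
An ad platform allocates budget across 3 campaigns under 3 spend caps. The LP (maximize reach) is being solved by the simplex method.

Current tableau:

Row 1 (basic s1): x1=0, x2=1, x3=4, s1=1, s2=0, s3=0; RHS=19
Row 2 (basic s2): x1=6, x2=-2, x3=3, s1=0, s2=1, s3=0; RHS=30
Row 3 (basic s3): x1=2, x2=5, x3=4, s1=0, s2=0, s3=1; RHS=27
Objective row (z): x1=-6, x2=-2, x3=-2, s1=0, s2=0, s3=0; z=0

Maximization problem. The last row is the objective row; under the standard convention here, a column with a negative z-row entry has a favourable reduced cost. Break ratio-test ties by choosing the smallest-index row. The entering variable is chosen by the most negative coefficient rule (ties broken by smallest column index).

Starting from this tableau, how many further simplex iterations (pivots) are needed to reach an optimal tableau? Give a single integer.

2

pivot: x1 in, s2 out → z = 30
pivot: x2 in, s3 out → z = 42
No improving column remains; optimal.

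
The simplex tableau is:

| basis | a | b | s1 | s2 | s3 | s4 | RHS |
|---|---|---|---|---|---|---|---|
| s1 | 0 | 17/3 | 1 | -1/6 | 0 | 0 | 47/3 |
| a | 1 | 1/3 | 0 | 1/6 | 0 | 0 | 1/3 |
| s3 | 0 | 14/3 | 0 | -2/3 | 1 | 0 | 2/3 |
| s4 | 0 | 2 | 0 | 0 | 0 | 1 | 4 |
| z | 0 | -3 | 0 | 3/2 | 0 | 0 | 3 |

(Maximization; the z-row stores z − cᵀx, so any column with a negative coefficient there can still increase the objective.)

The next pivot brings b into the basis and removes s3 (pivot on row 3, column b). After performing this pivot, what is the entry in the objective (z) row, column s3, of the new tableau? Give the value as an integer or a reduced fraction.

Pivot element is row 3, column b: 14/3.
Normalize row 3: new (row 3, s3) = 1/(14/3) = 3/14.
z-row ← z-row − (-3)·(new row 3): 0 − (-3)·(3/14) = 9/14.

9/14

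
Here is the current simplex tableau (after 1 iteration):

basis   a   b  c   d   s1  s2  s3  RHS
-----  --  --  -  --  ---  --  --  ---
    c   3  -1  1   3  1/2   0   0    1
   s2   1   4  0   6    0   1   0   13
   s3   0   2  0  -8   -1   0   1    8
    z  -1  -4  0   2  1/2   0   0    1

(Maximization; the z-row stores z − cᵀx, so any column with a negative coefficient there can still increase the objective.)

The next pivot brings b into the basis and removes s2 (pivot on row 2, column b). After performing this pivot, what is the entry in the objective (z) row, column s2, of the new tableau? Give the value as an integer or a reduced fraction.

Pivot element is row 2, column b: 4.
Normalize row 2: new (row 2, s2) = 1/4 = 1/4.
z-row ← z-row − (-4)·(new row 2): 0 − (-4)·(1/4) = 1.

1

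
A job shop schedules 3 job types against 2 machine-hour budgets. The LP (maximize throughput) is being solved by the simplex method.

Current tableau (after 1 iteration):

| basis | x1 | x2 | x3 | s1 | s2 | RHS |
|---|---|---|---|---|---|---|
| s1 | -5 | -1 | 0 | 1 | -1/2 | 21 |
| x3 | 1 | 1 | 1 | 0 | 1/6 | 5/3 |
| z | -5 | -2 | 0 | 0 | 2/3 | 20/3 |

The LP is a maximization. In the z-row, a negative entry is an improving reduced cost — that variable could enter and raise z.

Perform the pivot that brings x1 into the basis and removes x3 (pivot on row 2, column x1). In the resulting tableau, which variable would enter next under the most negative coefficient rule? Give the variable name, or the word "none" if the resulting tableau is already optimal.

Pivot element 1. New z-row = old z-row − (-5)·(row 2/1).
Updated z-row coefficients: x1: 0, x2: 3, x3: 5, s1: 0, s2: 3/2.
No coefficient is strictly negative; the tableau after this pivot is optimal.

none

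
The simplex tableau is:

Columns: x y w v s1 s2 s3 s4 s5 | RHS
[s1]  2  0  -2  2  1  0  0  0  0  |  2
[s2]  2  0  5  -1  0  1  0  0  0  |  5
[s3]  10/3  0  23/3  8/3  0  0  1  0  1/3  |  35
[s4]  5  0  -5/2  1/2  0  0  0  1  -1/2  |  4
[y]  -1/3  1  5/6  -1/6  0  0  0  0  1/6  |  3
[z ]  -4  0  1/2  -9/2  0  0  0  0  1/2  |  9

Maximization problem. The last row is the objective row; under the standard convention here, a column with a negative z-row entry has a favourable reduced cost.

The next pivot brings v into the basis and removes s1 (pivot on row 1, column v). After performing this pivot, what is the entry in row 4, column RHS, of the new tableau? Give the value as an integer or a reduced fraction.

Pivot element is row 1, column v: 2.
Normalize row 1: new (row 1, RHS) = 2/2 = 1.
row 4 ← row 4 − (1/2)·(new row 1): 4 − (1/2)·1 = 7/2.

7/2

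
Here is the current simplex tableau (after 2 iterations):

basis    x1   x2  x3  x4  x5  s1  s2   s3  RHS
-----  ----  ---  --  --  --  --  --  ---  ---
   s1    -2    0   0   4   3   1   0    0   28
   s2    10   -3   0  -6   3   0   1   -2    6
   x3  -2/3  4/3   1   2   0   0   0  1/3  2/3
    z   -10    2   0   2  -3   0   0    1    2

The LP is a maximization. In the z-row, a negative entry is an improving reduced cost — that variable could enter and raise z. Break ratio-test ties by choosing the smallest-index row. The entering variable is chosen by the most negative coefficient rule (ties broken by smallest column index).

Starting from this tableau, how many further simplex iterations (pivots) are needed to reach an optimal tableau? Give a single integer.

3

pivot: x1 in, s2 out → z = 8
pivot: x4 in, x3 out → z = 32/3
pivot: s3 in, x4 out → z = 40/3
No improving column remains; optimal.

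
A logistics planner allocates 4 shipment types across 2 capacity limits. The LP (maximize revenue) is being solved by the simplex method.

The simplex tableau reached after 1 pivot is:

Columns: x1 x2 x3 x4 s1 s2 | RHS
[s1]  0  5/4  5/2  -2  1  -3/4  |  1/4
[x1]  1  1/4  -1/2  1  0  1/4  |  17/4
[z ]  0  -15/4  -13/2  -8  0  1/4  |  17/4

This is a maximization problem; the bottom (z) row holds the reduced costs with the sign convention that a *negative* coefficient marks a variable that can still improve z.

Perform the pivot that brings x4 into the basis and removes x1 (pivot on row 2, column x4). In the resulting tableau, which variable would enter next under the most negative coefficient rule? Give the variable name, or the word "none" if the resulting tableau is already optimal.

Pivot element 1. New z-row = old z-row − (-8)·(row 2/1).
Updated z-row coefficients: x1: 8, x2: -7/4, x3: -21/2, x4: 0, s1: 0, s2: 9/4.
The most negative is -21/2 in column x3, so x3 would enter next.

x3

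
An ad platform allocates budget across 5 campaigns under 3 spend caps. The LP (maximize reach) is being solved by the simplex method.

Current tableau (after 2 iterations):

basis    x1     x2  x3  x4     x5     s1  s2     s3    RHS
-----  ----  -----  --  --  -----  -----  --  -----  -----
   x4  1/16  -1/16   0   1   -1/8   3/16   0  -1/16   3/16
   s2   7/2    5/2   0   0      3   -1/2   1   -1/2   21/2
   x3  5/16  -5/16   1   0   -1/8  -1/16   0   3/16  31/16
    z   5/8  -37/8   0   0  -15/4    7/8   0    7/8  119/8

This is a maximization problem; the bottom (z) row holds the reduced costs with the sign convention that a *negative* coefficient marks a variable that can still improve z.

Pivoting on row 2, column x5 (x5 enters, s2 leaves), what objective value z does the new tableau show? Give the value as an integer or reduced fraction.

28

Minimum ratio for x5: (21/2)/3 = 7/2.
z changes by −(z-row coeff of x5)·ratio = −(-15/4)·(7/2) = 105/8.
New z = 119/8 + (105/8) = 28.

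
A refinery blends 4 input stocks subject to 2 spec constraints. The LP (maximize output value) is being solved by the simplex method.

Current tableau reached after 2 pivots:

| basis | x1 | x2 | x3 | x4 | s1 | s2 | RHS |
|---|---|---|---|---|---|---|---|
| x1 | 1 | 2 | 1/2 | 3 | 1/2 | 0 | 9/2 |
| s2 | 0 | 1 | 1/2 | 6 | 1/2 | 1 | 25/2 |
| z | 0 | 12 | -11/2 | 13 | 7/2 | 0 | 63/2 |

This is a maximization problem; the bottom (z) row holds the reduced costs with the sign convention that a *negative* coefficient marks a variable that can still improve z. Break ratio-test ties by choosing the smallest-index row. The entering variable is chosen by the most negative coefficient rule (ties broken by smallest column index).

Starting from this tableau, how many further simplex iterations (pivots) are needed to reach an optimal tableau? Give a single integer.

pivot: x3 in, x1 out → z = 81
No improving column remains; optimal.

1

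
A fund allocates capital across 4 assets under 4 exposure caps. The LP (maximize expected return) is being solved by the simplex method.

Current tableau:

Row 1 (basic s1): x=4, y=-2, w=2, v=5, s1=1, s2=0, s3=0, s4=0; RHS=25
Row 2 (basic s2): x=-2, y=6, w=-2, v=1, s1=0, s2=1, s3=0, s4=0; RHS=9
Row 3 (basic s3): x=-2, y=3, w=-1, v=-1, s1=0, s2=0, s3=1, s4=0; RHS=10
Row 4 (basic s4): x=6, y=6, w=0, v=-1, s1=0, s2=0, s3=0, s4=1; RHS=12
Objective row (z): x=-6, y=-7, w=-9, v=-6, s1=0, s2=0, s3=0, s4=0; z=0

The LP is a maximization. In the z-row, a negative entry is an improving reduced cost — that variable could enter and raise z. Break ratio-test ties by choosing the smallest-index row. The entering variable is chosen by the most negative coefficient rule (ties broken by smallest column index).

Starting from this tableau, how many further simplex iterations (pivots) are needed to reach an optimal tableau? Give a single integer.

2

pivot: w in, s1 out → z = 225/2
pivot: y in, s4 out → z = 289/2
No improving column remains; optimal.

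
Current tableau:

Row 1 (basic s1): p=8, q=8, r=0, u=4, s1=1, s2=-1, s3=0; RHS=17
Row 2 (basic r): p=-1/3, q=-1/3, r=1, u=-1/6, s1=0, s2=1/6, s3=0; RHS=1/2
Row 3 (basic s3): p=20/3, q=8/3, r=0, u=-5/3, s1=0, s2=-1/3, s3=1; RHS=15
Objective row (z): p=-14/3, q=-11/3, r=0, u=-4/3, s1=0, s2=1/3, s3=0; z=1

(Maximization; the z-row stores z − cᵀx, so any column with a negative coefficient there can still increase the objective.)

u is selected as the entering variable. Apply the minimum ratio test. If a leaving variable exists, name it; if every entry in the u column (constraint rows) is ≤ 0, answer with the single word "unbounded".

Ratios: row 1 (s1): 17/4 = 17/4; row 2 (r): entry -1/6 ≤ 0, skip; row 3 (s3): entry -5/3 ≤ 0, skip.
Minimum ratio is in the s1 row, so s1 leaves.

s1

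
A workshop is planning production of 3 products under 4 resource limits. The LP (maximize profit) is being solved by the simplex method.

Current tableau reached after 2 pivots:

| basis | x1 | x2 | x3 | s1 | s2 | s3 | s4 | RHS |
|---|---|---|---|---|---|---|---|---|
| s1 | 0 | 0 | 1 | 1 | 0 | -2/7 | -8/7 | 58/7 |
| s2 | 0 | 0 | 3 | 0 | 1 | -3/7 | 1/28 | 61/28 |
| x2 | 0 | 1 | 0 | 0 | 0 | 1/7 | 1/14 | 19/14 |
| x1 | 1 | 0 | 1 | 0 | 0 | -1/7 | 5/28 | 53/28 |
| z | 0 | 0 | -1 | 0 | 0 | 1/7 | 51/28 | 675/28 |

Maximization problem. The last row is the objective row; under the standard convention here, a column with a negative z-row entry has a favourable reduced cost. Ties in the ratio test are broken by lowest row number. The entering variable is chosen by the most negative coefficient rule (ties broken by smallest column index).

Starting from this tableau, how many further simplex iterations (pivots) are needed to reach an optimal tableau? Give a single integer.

1

pivot: x3 in, s2 out → z = 149/6
No improving column remains; optimal.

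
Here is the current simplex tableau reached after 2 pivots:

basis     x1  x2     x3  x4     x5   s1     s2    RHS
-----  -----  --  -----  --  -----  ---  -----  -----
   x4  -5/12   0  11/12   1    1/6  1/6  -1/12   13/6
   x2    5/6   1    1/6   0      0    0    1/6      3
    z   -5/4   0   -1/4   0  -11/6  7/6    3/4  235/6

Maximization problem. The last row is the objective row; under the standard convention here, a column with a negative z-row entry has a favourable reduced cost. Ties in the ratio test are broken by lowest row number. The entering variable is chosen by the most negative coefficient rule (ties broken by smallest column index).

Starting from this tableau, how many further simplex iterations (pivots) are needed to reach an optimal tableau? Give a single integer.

2

pivot: x5 in, x4 out → z = 63
pivot: x1 in, x2 out → z = 84
No improving column remains; optimal.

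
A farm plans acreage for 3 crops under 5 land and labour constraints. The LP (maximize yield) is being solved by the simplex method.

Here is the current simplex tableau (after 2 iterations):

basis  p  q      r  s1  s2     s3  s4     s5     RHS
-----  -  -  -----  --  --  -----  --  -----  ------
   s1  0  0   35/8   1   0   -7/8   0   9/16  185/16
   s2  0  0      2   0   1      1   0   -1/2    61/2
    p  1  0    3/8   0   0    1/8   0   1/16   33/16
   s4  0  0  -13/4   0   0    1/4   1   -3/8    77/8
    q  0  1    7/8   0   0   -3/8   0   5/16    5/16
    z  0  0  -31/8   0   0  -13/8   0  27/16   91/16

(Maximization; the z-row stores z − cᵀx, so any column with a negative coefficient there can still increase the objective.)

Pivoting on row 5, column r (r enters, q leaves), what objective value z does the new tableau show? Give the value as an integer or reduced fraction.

Minimum ratio for r: (5/16)/(7/8) = 5/14.
z changes by −(z-row coeff of r)·ratio = −(-31/8)·(5/14) = 155/112.
New z = 91/16 + (155/112) = 99/14.

99/14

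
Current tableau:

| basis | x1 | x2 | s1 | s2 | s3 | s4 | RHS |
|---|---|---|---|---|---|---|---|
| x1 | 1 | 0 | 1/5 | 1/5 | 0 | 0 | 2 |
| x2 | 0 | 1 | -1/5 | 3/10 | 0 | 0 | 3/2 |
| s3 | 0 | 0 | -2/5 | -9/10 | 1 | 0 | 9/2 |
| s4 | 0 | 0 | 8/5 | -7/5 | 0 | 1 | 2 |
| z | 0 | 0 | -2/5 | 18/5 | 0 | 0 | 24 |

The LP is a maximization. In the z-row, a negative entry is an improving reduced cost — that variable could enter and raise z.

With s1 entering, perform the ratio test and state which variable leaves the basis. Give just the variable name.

s4

Ratios: row 1 (x1): 2/(1/5) = 10; row 2 (x2): entry -1/5 ≤ 0, skip; row 3 (s3): entry -2/5 ≤ 0, skip; row 4 (s4): 2/(8/5) = 5/4.
Minimum ratio 5/4 is in the s4 row, so s4 leaves.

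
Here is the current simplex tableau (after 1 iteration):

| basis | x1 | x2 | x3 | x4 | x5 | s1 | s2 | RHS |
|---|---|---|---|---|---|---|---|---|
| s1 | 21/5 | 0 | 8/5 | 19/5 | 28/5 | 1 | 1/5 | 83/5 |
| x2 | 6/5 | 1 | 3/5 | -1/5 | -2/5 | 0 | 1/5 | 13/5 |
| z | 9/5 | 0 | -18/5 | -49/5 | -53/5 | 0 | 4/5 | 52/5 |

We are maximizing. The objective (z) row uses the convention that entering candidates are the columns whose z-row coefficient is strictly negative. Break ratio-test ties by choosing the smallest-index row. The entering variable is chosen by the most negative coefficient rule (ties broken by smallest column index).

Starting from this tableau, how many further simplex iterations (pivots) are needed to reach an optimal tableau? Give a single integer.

2

pivot: x5 in, s1 out → z = 1171/28
pivot: x4 in, x5 out → z = 1011/19
No improving column remains; optimal.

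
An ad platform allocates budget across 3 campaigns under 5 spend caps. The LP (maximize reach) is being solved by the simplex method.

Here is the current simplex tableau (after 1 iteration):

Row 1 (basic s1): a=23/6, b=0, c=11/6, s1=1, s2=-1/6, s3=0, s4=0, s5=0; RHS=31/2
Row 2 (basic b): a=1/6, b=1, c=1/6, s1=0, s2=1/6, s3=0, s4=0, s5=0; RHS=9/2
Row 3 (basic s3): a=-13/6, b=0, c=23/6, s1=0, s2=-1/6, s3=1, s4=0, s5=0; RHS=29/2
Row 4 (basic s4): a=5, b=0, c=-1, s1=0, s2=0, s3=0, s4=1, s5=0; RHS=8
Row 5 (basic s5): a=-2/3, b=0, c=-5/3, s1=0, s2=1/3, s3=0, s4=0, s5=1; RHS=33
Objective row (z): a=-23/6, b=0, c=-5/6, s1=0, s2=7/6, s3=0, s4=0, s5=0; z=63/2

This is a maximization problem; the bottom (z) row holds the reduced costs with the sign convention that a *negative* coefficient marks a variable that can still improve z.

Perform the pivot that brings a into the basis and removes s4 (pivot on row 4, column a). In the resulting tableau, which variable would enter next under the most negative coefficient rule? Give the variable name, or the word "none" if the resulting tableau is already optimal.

c

Pivot element 5. New z-row = old z-row − (-23/6)·(row 4/5).
Updated z-row coefficients: a: 0, b: 0, c: -8/5, s1: 0, s2: 7/6, s3: 0, s4: 23/30, s5: 0.
The most negative is -8/5 in column c, so c would enter next.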